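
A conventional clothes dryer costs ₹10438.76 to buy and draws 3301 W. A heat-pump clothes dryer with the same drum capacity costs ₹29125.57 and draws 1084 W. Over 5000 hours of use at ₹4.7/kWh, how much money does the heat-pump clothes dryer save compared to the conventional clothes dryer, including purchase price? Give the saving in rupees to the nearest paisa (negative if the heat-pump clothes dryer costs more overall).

conventional clothes dryer: ₹10438.76 + (3301/1000) kW × 5000 h × ₹4.7 = ₹10438.76 + ₹77573.5 = ₹88012.26
heat-pump clothes dryer: ₹29125.57 + (1084/1000) kW × 5000 h × ₹4.7 = ₹29125.57 + ₹25474 = ₹54599.57
Saving = ₹88012.26 − ₹54599.57 = ₹33412.69

₹33412.69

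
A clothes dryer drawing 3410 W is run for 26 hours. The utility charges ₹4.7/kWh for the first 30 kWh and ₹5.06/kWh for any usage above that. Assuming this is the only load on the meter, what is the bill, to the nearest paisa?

Energy = 3.41 kW × 26 h = 88.66 kWh
Tier 1 (0–30 kWh): 30 × ₹4.7 = ₹141
Above 30 kWh: 58.66 × ₹5.06 = ₹296.8196
Bill = ₹437.82

₹437.82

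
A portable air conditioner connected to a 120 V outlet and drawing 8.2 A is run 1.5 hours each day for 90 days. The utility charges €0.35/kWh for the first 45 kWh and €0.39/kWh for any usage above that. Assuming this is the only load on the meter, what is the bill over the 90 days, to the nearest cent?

Power = 8.2 A × 120 V = 984 W = 0.984 kW
Runtime = 1.5 h/day × 90 days = 135 h
Energy = 0.984 kW × 135 h = 132.84 kWh
Tier 1 (0–45 kWh): 45 × €0.35 = €15.75
Above 45 kWh: 87.84 × €0.39 = €34.2576
Bill = €50.01

€50.01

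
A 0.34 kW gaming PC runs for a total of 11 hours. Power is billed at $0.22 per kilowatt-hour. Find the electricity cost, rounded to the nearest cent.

$0.82

Energy = 0.34 kW × 11 h = 3.74 kWh
Cost = 3.74 kWh × $0.22/kWh = $0.82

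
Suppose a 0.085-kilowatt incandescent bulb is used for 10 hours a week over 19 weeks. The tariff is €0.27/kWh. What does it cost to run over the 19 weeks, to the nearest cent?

Runtime = 10 h/week × 19 weeks = 190 h
Energy = 0.085 kW × 190 h = 16.15 kWh
Cost = 16.15 kWh × €0.27/kWh = €4.36

€4.36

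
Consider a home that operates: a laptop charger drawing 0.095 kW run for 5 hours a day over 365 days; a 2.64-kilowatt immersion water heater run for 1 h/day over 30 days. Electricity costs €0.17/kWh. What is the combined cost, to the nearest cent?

€42.94

laptop charger: Runtime = 5 h/day × 365 days = 1825 h
laptop charger: 0.095 kW × 1825 h = 173.375 kWh
immersion water heater: Runtime = 1 h/day × 30 days = 30 h
immersion water heater: 2.64 kW × 30 h = 79.2 kWh
Total energy = 252.575 kWh
Cost = 252.575 × €0.17 = €42.94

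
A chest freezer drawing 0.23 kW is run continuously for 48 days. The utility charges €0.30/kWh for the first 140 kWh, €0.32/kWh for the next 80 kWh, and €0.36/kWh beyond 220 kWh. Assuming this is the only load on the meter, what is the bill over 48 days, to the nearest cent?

€83.79

Runtime = 24 h × 48 = 1152 h
Energy = 0.23 kW × 1152 h = 264.96 kWh
Tier 1 (0–140 kWh): 140 × €0.30 = €42
Tier 2 (140–220 kWh): 80 × €0.32 = €25.6
Above 220 kWh: 44.96 × €0.36 = €16.1856
Bill = €83.79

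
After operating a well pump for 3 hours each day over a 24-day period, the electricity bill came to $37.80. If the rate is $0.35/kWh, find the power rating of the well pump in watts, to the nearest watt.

Energy = $37.80 ÷ $0.35/kWh = 108 kWh
Runtime = 3 h/day × 24 days = 72 h
Power = 108 kWh ÷ 72 h = 1.5 kW = 1500 W

1500 W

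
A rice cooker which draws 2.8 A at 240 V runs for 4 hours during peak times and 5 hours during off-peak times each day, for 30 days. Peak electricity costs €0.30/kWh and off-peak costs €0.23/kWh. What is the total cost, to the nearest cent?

Power = 2.8 A × 240 V = 672 W = 0.672 kW
Peak energy = 0.672 kW × 4 h × 30 = 80.64 kWh
Off-peak energy = 0.672 kW × 5 h × 30 = 100.8 kWh
Cost = 80.64 × €0.30 + 100.8 × €0.23 = €24.192 + €23.184 = €47.38

€47.38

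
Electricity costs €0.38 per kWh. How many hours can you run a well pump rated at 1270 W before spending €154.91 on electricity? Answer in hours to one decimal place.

Energy available = €154.91 ÷ €0.38/kWh = 407.6579 kWh
Hours = 407.6579 kWh ÷ 1.27 kW = 321.0 h

321.0 h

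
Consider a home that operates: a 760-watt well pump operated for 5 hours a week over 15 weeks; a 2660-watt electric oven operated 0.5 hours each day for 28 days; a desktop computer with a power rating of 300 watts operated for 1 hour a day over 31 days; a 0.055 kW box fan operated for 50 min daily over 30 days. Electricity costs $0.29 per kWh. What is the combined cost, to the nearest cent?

well pump: Runtime = 5 h/week × 15 weeks = 75 h
well pump: 0.76 kW × 75 h = 57 kWh
electric oven: Runtime = 0.5 h/day × 28 days = 14 h
electric oven: 2.66 kW × 14 h = 37.24 kWh
desktop computer: Runtime = 1 h/day × 31 days = 31 h
desktop computer: 0.3 kW × 31 h = 9.3 kWh
box fan: Runtime = 50 min × 30 = 1500 min = 25 h
box fan: 0.055 kW × 25 h = 1.375 kWh
Total energy = 104.915 kWh
Cost = 104.915 × $0.29 = $30.43

$30.43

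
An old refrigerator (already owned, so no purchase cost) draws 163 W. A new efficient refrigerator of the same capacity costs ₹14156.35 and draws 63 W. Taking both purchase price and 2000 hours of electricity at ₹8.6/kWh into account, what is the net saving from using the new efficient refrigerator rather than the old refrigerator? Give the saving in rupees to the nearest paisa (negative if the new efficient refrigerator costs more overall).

-₹12436.35

old refrigerator: ₹0.00 + (163/1000) kW × 2000 h × ₹8.6 = ₹0.00 + ₹2803.6 = ₹2803.6
new efficient refrigerator: ₹14156.35 + (63/1000) kW × 2000 h × ₹8.6 = ₹14156.35 + ₹1083.6 = ₹15239.95
Saving = ₹2803.6 − ₹15239.95 = −₹12436.35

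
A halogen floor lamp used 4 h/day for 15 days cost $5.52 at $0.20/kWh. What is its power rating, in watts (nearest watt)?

460 W

Energy = $5.52 ÷ $0.20/kWh = 27.6 kWh
Runtime = 4 h/day × 15 days = 60 h
Power = 27.6 kWh ÷ 60 h = 0.46 kW = 460 W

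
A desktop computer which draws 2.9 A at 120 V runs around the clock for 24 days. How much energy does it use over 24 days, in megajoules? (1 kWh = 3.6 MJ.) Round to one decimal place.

Power = 2.9 A × 120 V = 348 W = 0.348 kW
Runtime = 24 h × 24 = 576 h
Energy = 0.348 kW × 576 h = 200.448 kWh
= 200.448 × 3.6 MJ = 721.6 MJ

721.6 MJ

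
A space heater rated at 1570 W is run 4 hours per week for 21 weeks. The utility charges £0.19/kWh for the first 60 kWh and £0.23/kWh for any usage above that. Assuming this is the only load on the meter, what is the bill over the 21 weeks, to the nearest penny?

Runtime = 4 h/week × 21 weeks = 84 h
Energy = 1.57 kW × 84 h = 131.88 kWh
Tier 1 (0–60 kWh): 60 × £0.19 = £11.4
Above 60 kWh: 71.88 × £0.23 = £16.5324
Bill = £27.93

£27.93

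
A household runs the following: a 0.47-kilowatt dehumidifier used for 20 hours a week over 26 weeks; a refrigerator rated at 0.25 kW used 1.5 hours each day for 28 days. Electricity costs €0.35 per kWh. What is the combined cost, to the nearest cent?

€89.22

dehumidifier: Runtime = 20 h/week × 26 weeks = 520 h
dehumidifier: 0.47 kW × 520 h = 244.4 kWh
refrigerator: Runtime = 1.5 h/day × 28 days = 42 h
refrigerator: 0.25 kW × 42 h = 10.5 kWh
Total energy = 254.9 kWh
Cost = 254.9 × €0.35 = €89.22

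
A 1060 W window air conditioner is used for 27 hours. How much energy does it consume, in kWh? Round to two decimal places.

28.62 kWh

Energy = 1.06 kW × 27 h = 28.62 kWh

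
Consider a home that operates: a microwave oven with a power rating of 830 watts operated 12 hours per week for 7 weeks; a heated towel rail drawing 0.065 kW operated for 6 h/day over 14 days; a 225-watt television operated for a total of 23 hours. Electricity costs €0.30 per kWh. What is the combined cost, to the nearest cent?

microwave oven: Runtime = 12 h/week × 7 weeks = 84 h
microwave oven: 0.83 kW × 84 h = 69.72 kWh
heated towel rail: Runtime = 6 h/day × 14 days = 84 h
heated towel rail: 0.065 kW × 84 h = 5.46 kWh
television: 0.225 kW × 23 h = 5.175 kWh
Total energy = 80.355 kWh
Cost = 80.355 × €0.30 = €24.11

€24.11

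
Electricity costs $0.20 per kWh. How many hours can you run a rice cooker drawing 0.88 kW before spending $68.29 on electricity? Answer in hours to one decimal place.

388.0 h

Energy available = $68.29 ÷ $0.20/kWh = 341.45 kWh
Hours = 341.45 kWh ÷ 0.88 kW = 388.0 h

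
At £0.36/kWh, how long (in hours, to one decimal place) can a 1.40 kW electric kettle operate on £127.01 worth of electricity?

252.0 h

Energy available = £127.01 ÷ £0.36/kWh = 352.8056 kWh
Hours = 352.8056 kWh ÷ 1.4 kW = 252.0 h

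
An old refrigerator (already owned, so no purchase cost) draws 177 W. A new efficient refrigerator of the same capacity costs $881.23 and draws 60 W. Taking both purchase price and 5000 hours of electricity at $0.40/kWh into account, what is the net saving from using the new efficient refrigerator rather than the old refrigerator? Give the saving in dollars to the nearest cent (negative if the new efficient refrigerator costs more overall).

old refrigerator: $0.00 + (177/1000) kW × 5000 h × $0.40 = $0.00 + $354 = $354
new efficient refrigerator: $881.23 + (60/1000) kW × 5000 h × $0.40 = $881.23 + $120 = $1001.23
Saving = $354 − $1001.23 = −$647.23

-$647.23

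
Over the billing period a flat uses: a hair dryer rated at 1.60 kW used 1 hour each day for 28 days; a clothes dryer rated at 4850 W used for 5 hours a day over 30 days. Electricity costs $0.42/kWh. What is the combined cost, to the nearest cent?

hair dryer: Runtime = 1 h/day × 28 days = 28 h
hair dryer: 1.6 kW × 28 h = 44.8 kWh
clothes dryer: Runtime = 5 h/day × 30 days = 150 h
clothes dryer: 4.85 kW × 150 h = 727.5 kWh
Total energy = 772.3 kWh
Cost = 772.3 × $0.42 = $324.37

$324.37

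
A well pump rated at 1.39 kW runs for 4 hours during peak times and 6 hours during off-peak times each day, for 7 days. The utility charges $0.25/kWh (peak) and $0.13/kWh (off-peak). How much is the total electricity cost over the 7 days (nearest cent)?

$17.32

Peak energy = 1.39 kW × 4 h × 7 = 38.92 kWh
Off-peak energy = 1.39 kW × 6 h × 7 = 58.38 kWh
Cost = 38.92 × $0.25 + 58.38 × $0.13 = $9.73 + $7.5894 = $17.32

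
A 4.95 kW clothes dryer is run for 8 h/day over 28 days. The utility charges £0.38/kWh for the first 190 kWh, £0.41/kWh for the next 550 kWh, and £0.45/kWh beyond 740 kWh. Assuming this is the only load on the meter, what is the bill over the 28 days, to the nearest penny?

£463.66

Runtime = 8 h/day × 28 days = 224 h
Energy = 4.95 kW × 224 h = 1108.8 kWh
Tier 1 (0–190 kWh): 190 × £0.38 = £72.2
Tier 2 (190–740 kWh): 550 × £0.41 = £225.5
Above 740 kWh: 368.8 × £0.45 = £165.96
Bill = £463.66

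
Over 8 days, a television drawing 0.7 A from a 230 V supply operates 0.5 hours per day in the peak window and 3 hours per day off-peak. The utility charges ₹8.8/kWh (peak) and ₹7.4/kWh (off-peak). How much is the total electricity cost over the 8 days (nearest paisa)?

₹34.26

Power = 0.7 A × 230 V = 161 W = 0.161 kW
Peak energy = 0.161 kW × 0.5 h × 8 = 0.644 kWh
Off-peak energy = 0.161 kW × 3 h × 8 = 3.864 kWh
Cost = 0.644 × ₹8.8 + 3.864 × ₹7.4 = ₹5.6672 + ₹28.5936 = ₹34.26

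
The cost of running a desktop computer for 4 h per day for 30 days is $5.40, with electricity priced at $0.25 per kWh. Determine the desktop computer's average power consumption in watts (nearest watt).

Energy = $5.40 ÷ $0.25/kWh = 21.6 kWh
Runtime = 4 h/day × 30 days = 120 h
Power = 21.6 kWh ÷ 120 h = 0.18 kW = 180 W

180 W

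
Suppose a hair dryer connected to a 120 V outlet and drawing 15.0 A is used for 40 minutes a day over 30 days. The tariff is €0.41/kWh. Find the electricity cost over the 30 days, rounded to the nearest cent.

€14.76

Power = 15.0 A × 120 V = 1800 W = 1.8 kW
Runtime = 40 min × 30 = 1200 min = 20 h
Energy = 1.8 kW × 20 h = 36 kWh
Cost = 36 kWh × €0.41/kWh = €14.76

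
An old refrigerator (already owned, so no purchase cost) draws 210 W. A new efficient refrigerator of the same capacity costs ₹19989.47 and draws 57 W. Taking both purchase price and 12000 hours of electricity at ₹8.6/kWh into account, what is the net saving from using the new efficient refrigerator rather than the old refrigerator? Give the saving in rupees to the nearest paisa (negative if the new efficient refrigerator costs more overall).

-₹4199.87

old refrigerator: ₹0.00 + (210/1000) kW × 12000 h × ₹8.6 = ₹0.00 + ₹21672 = ₹21672
new efficient refrigerator: ₹19989.47 + (57/1000) kW × 12000 h × ₹8.6 = ₹19989.47 + ₹5882.4 = ₹25871.87
Saving = ₹21672 − ₹25871.87 = −₹4199.87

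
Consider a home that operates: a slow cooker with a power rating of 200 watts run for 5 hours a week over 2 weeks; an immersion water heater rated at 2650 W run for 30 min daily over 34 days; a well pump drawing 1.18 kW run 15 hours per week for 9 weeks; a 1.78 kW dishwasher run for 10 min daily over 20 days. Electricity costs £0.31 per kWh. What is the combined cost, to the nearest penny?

slow cooker: Runtime = 5 h/week × 2 weeks = 10 h
slow cooker: 0.2 kW × 10 h = 2 kWh
immersion water heater: Runtime = 30 min × 34 = 1020 min = 17 h
immersion water heater: 2.65 kW × 17 h = 45.05 kWh
well pump: Runtime = 15 h/week × 9 weeks = 135 h
well pump: 1.18 kW × 135 h = 159.3 kWh
dishwasher: Runtime = 10 min × 20 = 200 min = 3.333333… h
dishwasher: 1.78 kW × 3.333333… h = 5.933333… kWh
Total energy = 212.283333… kWh
Cost = 212.283333… × £0.31 = £65.81

£65.81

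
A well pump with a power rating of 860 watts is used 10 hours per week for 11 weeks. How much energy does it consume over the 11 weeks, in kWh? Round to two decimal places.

Runtime = 10 h/week × 11 weeks = 110 h
Energy = 0.86 kW × 110 h = 94.6 kWh

94.60 kWh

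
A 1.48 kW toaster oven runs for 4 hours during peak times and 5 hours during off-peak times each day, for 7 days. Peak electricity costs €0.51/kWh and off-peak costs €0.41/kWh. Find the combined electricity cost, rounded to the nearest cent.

Peak energy = 1.48 kW × 4 h × 7 = 41.44 kWh
Off-peak energy = 1.48 kW × 5 h × 7 = 51.8 kWh
Cost = 41.44 × €0.51 + 51.8 × €0.41 = €21.1344 + €21.238 = €42.37

€42.37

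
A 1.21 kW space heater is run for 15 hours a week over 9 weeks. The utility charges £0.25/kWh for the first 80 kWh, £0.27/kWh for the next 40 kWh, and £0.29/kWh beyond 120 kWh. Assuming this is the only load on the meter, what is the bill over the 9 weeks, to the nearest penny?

£43.37

Runtime = 15 h/week × 9 weeks = 135 h
Energy = 1.21 kW × 135 h = 163.35 kWh
Tier 1 (0–80 kWh): 80 × £0.25 = £20
Tier 2 (80–120 kWh): 40 × £0.27 = £10.8
Above 120 kWh: 43.35 × £0.29 = £12.5715
Bill = £43.37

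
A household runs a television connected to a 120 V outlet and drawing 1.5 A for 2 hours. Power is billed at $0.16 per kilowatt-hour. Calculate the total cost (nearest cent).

Power = 1.5 A × 120 V = 180 W = 0.18 kW
Energy = 0.18 kW × 2 h = 0.36 kWh
Cost = 0.36 kWh × $0.16/kWh = $0.06

$0.06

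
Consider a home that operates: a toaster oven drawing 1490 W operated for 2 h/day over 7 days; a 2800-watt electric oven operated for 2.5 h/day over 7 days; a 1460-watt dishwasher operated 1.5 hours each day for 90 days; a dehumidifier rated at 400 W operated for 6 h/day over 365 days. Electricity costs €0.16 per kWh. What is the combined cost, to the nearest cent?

toaster oven: Runtime = 2 h/day × 7 days = 14 h
toaster oven: 1.49 kW × 14 h = 20.86 kWh
electric oven: Runtime = 2.5 h/day × 7 days = 17.5 h
electric oven: 2.8 kW × 17.5 h = 49 kWh
dishwasher: Runtime = 1.5 h/day × 90 days = 135 h
dishwasher: 1.46 kW × 135 h = 197.1 kWh
dehumidifier: Runtime = 6 h/day × 365 days = 2190 h
dehumidifier: 0.4 kW × 2190 h = 876 kWh
Total energy = 1142.96 kWh
Cost = 1142.96 × €0.16 = €182.87

€182.87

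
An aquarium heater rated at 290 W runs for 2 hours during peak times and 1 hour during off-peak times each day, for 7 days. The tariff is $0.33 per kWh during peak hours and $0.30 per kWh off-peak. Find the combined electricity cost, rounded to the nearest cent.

Peak energy = 0.29 kW × 2 h × 7 = 4.06 kWh
Off-peak energy = 0.29 kW × 1 h × 7 = 2.03 kWh
Cost = 4.06 × $0.33 + 2.03 × $0.30 = $1.3398 + $0.609 = $1.95

$1.95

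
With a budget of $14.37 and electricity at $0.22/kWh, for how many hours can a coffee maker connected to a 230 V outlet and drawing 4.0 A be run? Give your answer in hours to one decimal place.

71.0 h

Power = 4.0 A × 230 V = 920 W = 0.92 kW
Energy available = $14.37 ÷ $0.22/kWh = 65.3182 kWh
Hours = 65.3182 kWh ÷ 0.92 kW = 71.0 h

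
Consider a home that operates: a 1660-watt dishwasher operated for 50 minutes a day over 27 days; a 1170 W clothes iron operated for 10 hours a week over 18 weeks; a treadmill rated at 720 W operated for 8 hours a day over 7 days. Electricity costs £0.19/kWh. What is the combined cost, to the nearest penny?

£54.77

dishwasher: Runtime = 50 min × 27 = 1350 min = 22.5 h
dishwasher: 1.66 kW × 22.5 h = 37.35 kWh
clothes iron: Runtime = 10 h/week × 18 weeks = 180 h
clothes iron: 1.17 kW × 180 h = 210.6 kWh
treadmill: Runtime = 8 h/day × 7 days = 56 h
treadmill: 0.72 kW × 56 h = 40.32 kWh
Total energy = 288.27 kWh
Cost = 288.27 × £0.19 = £54.77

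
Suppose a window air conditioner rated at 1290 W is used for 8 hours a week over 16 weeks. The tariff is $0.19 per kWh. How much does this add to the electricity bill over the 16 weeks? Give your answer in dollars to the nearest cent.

$31.37

Runtime = 8 h/week × 16 weeks = 128 h
Energy = 1.29 kW × 128 h = 165.12 kWh
Cost = 165.12 kWh × $0.19/kWh = $31.37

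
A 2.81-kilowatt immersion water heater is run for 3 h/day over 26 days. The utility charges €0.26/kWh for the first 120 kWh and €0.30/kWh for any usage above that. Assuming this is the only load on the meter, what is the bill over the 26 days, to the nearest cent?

Runtime = 3 h/day × 26 days = 78 h
Energy = 2.81 kW × 78 h = 219.18 kWh
Tier 1 (0–120 kWh): 120 × €0.26 = €31.2
Above 120 kWh: 99.18 × €0.30 = €29.754
Bill = €60.95

€60.95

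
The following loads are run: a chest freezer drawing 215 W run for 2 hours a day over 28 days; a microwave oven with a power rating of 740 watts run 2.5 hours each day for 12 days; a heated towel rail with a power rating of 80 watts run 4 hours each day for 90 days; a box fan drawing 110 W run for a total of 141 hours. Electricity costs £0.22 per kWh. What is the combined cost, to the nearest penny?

£17.28

chest freezer: Runtime = 2 h/day × 28 days = 56 h
chest freezer: 0.215 kW × 56 h = 12.04 kWh
microwave oven: Runtime = 2.5 h/day × 12 days = 30 h
microwave oven: 0.74 kW × 30 h = 22.2 kWh
heated towel rail: Runtime = 4 h/day × 90 days = 360 h
heated towel rail: 0.08 kW × 360 h = 28.8 kWh
box fan: 0.11 kW × 141 h = 15.51 kWh
Total energy = 78.55 kWh
Cost = 78.55 × £0.22 = £17.28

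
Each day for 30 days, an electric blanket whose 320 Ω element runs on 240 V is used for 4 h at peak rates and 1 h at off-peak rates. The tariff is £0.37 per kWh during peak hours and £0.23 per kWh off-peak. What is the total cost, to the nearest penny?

£9.23

Power = V²/R = 240²/320 = 180 W = 0.18 kW
Peak energy = 0.18 kW × 4 h × 30 = 21.6 kWh
Off-peak energy = 0.18 kW × 1 h × 30 = 5.4 kWh
Cost = 21.6 × £0.37 + 5.4 × £0.23 = £7.992 + £1.242 = £9.23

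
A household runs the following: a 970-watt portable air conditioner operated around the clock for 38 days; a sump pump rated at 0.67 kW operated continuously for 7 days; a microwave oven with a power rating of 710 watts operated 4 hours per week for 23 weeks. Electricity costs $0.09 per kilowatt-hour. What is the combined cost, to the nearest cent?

portable air conditioner: Runtime = 24 h × 38 = 912 h
portable air conditioner: 0.97 kW × 912 h = 884.64 kWh
sump pump: Runtime = 24 h × 7 = 168 h
sump pump: 0.67 kW × 168 h = 112.56 kWh
microwave oven: Runtime = 4 h/week × 23 weeks = 92 h
microwave oven: 0.71 kW × 92 h = 65.32 kWh
Total energy = 1062.52 kWh
Cost = 1062.52 × $0.09 = $95.63

$95.63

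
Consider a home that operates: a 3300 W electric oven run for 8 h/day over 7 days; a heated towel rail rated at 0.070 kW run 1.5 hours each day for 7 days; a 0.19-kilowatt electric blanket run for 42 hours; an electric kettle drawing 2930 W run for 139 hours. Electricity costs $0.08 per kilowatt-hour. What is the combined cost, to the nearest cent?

$48.06

electric oven: Runtime = 8 h/day × 7 days = 56 h
electric oven: 3.3 kW × 56 h = 184.8 kWh
heated towel rail: Runtime = 1.5 h/day × 7 days = 10.5 h
heated towel rail: 0.07 kW × 10.5 h = 0.735 kWh
electric blanket: 0.19 kW × 42 h = 7.98 kWh
electric kettle: 2.93 kW × 139 h = 407.27 kWh
Total energy = 600.785 kWh
Cost = 600.785 × $0.08 = $48.06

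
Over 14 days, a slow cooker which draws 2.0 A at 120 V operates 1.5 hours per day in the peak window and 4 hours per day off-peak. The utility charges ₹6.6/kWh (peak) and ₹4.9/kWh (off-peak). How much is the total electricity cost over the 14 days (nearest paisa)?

₹99.12

Power = 2.0 A × 120 V = 240 W = 0.24 kW
Peak energy = 0.24 kW × 1.5 h × 14 = 5.04 kWh
Off-peak energy = 0.24 kW × 4 h × 14 = 13.44 kWh
Cost = 5.04 × ₹6.6 + 13.44 × ₹4.9 = ₹33.264 + ₹65.856 = ₹99.12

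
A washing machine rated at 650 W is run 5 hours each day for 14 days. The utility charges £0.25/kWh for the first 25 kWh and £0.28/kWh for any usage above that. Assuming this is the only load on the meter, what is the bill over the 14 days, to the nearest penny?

Runtime = 5 h/day × 14 days = 70 h
Energy = 0.65 kW × 70 h = 45.5 kWh
Tier 1 (0–25 kWh): 25 × £0.25 = £6.25
Above 25 kWh: 20.5 × £0.28 = £5.74
Bill = £11.99

£11.99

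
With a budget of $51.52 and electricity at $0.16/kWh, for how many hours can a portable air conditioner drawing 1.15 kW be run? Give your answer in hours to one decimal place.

Energy available = $51.52 ÷ $0.16/kWh = 322 kWh
Hours = 322 kWh ÷ 1.15 kW = 280.0 h

280.0 h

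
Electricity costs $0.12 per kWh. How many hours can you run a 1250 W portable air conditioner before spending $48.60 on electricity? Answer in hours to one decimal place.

324.0 h

Energy available = $48.60 ÷ $0.12/kWh = 405 kWh
Hours = 405 kWh ÷ 1.25 kW = 324.0 h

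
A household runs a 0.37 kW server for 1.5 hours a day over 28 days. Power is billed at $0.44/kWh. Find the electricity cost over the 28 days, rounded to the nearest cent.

$6.84

Runtime = 1.5 h/day × 28 days = 42 h
Energy = 0.37 kW × 42 h = 15.54 kWh
Cost = 15.54 kWh × $0.44/kWh = $6.84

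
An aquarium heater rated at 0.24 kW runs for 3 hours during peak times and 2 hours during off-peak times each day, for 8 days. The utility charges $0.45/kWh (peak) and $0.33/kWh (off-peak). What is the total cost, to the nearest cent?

Peak energy = 0.24 kW × 3 h × 8 = 5.76 kWh
Off-peak energy = 0.24 kW × 2 h × 8 = 3.84 kWh
Cost = 5.76 × $0.45 + 3.84 × $0.33 = $2.592 + $1.2672 = $3.86

$3.86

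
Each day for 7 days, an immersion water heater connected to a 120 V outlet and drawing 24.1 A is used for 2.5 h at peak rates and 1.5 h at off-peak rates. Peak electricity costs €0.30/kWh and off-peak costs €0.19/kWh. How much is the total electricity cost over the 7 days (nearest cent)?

€20.95

Power = 24.1 A × 120 V = 2892 W = 2.892 kW
Peak energy = 2.892 kW × 2.5 h × 7 = 50.61 kWh
Off-peak energy = 2.892 kW × 1.5 h × 7 = 30.366 kWh
Cost = 50.61 × €0.30 + 30.366 × €0.19 = €15.183 + €5.76954 = €20.95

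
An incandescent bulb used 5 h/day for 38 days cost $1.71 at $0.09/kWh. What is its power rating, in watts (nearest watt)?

100 W

Energy = $1.71 ÷ $0.09/kWh = 19 kWh
Runtime = 5 h/day × 38 days = 190 h
Power = 19 kWh ÷ 190 h = 0.1 kW = 100 W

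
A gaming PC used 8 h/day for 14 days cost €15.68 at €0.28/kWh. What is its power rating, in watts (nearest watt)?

Energy = €15.68 ÷ €0.28/kWh = 56 kWh
Runtime = 8 h/day × 14 days = 112 h
Power = 56 kWh ÷ 112 h = 0.5 kW = 500 W

500 W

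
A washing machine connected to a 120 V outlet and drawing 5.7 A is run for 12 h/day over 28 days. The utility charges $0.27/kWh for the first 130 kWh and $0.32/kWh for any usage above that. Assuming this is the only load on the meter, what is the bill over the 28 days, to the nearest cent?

$67.04

Power = 5.7 A × 120 V = 684 W = 0.684 kW
Runtime = 12 h/day × 28 days = 336 h
Energy = 0.684 kW × 336 h = 229.824 kWh
Tier 1 (0–130 kWh): 130 × $0.27 = $35.1
Above 130 kWh: 99.824 × $0.32 = $31.94368
Bill = $67.04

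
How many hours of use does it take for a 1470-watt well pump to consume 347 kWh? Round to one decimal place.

Hours = 347 kWh ÷ 1.47 kW = 236.1 h

236.1 h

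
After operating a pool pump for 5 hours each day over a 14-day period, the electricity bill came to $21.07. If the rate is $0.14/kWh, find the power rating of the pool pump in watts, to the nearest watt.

Energy = $21.07 ÷ $0.14/kWh = 150.5 kWh
Runtime = 5 h/day × 14 days = 70 h
Power = 150.5 kWh ÷ 70 h = 2.15 kW = 2150 W

2150 W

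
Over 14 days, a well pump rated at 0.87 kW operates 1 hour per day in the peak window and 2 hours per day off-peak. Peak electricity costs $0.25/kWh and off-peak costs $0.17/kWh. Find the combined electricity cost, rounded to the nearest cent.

Peak energy = 0.87 kW × 1 h × 14 = 12.18 kWh
Off-peak energy = 0.87 kW × 2 h × 14 = 24.36 kWh
Cost = 12.18 × $0.25 + 24.36 × $0.17 = $3.045 + $4.1412 = $7.19

$7.19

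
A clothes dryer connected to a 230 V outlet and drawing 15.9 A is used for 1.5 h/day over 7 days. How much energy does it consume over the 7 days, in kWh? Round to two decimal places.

Power = 15.9 A × 230 V = 3657 W = 3.657 kW
Runtime = 1.5 h/day × 7 days = 10.5 h
Energy = 3.657 kW × 10.5 h = 38.3985 kWh ≈ 38.40 kWh

38.40 kWh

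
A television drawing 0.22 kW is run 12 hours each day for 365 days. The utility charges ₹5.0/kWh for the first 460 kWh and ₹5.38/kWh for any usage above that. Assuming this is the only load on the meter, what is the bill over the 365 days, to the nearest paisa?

₹5009.37

Runtime = 12 h/day × 365 days = 4380 h
Energy = 0.22 kW × 4380 h = 963.6 kWh
Tier 1 (0–460 kWh): 460 × ₹5.0 = ₹2300
Above 460 kWh: 503.6 × ₹5.38 = ₹2709.368
Bill = ₹5009.37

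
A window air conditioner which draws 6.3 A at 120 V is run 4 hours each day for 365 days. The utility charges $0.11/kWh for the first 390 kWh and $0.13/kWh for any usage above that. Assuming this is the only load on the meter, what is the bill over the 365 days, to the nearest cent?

Power = 6.3 A × 120 V = 756 W = 0.756 kW
Runtime = 4 h/day × 365 days = 1460 h
Energy = 0.756 kW × 1460 h = 1103.76 kWh
Tier 1 (0–390 kWh): 390 × $0.11 = $42.9
Above 390 kWh: 713.76 × $0.13 = $92.7888
Bill = $135.69

$135.69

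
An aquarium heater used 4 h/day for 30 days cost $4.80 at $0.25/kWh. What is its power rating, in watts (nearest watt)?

Energy = $4.80 ÷ $0.25/kWh = 19.2 kWh
Runtime = 4 h/day × 30 days = 120 h
Power = 19.2 kWh ÷ 120 h = 0.16 kW = 160 W

160 W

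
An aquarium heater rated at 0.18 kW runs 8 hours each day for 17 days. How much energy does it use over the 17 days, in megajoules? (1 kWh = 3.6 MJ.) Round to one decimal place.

Runtime = 8 h/day × 17 days = 136 h
Energy = 0.18 kW × 136 h = 24.48 kWh
= 24.48 × 3.6 MJ = 88.1 MJ

88.1 MJ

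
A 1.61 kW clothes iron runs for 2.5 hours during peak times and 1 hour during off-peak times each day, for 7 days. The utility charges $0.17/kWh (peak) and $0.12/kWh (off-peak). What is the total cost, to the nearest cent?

$6.14

Peak energy = 1.61 kW × 2.5 h × 7 = 28.175 kWh
Off-peak energy = 1.61 kW × 1 h × 7 = 11.27 kWh
Cost = 28.175 × $0.17 + 11.27 × $0.12 = $4.78975 + $1.3524 = $6.14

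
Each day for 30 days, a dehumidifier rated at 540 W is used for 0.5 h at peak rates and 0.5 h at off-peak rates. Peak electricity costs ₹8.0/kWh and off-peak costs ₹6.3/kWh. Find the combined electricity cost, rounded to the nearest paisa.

₹115.83

Peak energy = 0.54 kW × 0.5 h × 30 = 8.1 kWh
Off-peak energy = 0.54 kW × 0.5 h × 30 = 8.1 kWh
Cost = 8.1 × ₹8.0 + 8.1 × ₹6.3 = ₹64.8 + ₹51.03 = ₹115.83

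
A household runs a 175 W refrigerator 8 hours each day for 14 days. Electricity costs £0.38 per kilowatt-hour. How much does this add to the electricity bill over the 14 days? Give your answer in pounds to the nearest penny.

£7.45

Runtime = 8 h/day × 14 days = 112 h
Energy = 0.175 kW × 112 h = 19.6 kWh
Cost = 19.6 kWh × £0.38/kWh = £7.45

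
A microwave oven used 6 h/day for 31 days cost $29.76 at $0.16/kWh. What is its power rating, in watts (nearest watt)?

1000 W

Energy = $29.76 ÷ $0.16/kWh = 186 kWh
Runtime = 6 h/day × 31 days = 186 h
Power = 186 kWh ÷ 186 h = 1 kW = 1000 W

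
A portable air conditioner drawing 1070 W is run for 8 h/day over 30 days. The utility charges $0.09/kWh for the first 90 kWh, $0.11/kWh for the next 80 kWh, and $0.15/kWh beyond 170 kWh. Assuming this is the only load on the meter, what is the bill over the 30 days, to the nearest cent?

$29.92

Runtime = 8 h/day × 30 days = 240 h
Energy = 1.07 kW × 240 h = 256.8 kWh
Tier 1 (0–90 kWh): 90 × $0.09 = $8.1
Tier 2 (90–170 kWh): 80 × $0.11 = $8.8
Above 170 kWh: 86.8 × $0.15 = $13.02
Bill = $29.92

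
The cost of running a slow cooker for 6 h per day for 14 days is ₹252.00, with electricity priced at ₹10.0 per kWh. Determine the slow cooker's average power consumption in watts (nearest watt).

300 W

Energy = ₹252.00 ÷ ₹10.0/kWh = 25.2 kWh
Runtime = 6 h/day × 14 days = 84 h
Power = 25.2 kWh ÷ 84 h = 0.3 kW = 300 W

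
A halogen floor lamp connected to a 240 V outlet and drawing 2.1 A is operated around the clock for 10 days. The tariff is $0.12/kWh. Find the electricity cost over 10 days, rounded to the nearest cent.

Power = 2.1 A × 240 V = 504 W = 0.504 kW
Runtime = 24 h × 10 = 240 h
Energy = 0.504 kW × 240 h = 120.96 kWh
Cost = 120.96 kWh × $0.12/kWh = $14.52

$14.52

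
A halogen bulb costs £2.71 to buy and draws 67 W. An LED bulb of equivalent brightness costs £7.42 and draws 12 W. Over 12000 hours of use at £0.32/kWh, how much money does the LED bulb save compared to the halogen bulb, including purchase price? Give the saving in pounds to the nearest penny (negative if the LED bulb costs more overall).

£206.49

halogen bulb: £2.71 + (67/1000) kW × 12000 h × £0.32 = £2.71 + £257.28 = £259.99
LED bulb: £7.42 + (12/1000) kW × 12000 h × £0.32 = £7.42 + £46.08 = £53.5
Saving = £259.99 − £53.5 = £206.49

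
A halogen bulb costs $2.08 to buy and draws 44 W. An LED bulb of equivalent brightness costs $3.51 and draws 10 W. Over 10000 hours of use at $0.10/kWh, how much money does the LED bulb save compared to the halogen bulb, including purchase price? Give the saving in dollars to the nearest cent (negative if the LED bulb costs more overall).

$32.57

halogen bulb: $2.08 + (44/1000) kW × 10000 h × $0.10 = $2.08 + $44 = $46.08
LED bulb: $3.51 + (10/1000) kW × 10000 h × $0.10 = $3.51 + $10 = $13.51
Saving = $46.08 − $13.51 = $32.57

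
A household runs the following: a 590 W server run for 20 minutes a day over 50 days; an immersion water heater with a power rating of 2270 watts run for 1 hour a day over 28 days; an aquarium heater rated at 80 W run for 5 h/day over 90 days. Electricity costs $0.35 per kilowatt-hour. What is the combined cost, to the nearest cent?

$38.29

server: Runtime = 20 min × 50 = 1000 min = 16.666666… h
server: 0.59 kW × 16.666666… h = 9.833333… kWh
immersion water heater: Runtime = 1 h/day × 28 days = 28 h
immersion water heater: 2.27 kW × 28 h = 63.56 kWh
aquarium heater: Runtime = 5 h/day × 90 days = 450 h
aquarium heater: 0.08 kW × 450 h = 36 kWh
Total energy = 109.393333… kWh
Cost = 109.393333… × $0.35 = $38.29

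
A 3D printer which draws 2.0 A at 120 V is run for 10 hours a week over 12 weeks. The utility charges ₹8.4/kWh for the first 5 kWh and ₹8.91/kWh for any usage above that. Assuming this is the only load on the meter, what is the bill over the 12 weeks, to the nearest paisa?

₹254.06

Power = 2.0 A × 120 V = 240 W = 0.24 kW
Runtime = 10 h/week × 12 weeks = 120 h
Energy = 0.24 kW × 120 h = 28.8 kWh
Tier 1 (0–5 kWh): 5 × ₹8.4 = ₹42
Above 5 kWh: 23.8 × ₹8.91 = ₹212.058
Bill = ₹254.06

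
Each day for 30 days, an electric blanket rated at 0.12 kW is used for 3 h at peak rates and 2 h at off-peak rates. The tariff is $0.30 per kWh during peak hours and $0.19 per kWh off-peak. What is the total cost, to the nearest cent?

Peak energy = 0.12 kW × 3 h × 30 = 10.8 kWh
Off-peak energy = 0.12 kW × 2 h × 30 = 7.2 kWh
Cost = 10.8 × $0.30 + 7.2 × $0.19 = $3.24 + $1.368 = $4.61

$4.61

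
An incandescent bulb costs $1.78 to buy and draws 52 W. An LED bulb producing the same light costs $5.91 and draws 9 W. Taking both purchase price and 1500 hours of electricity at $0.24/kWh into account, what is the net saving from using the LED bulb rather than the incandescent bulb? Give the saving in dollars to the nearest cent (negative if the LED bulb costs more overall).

$11.35

incandescent bulb: $1.78 + (52/1000) kW × 1500 h × $0.24 = $1.78 + $18.72 = $20.5
LED bulb: $5.91 + (9/1000) kW × 1500 h × $0.24 = $5.91 + $3.24 = $9.15
Saving = $20.5 − $9.15 = $11.35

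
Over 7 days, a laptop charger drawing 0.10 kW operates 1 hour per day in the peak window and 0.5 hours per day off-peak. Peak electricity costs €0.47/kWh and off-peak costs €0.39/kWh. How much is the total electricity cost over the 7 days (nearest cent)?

€0.47

Peak energy = 0.1 kW × 1 h × 7 = 0.7 kWh
Off-peak energy = 0.1 kW × 0.5 h × 7 = 0.35 kWh
Cost = 0.7 × €0.47 + 0.35 × €0.39 = €0.329 + €0.1365 = €0.47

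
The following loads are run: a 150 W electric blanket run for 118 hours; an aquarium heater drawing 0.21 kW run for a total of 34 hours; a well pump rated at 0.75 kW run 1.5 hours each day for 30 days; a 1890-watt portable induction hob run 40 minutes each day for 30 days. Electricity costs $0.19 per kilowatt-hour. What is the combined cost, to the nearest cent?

electric blanket: 0.15 kW × 118 h = 17.7 kWh
aquarium heater: 0.21 kW × 34 h = 7.14 kWh
well pump: Runtime = 1.5 h/day × 30 days = 45 h
well pump: 0.75 kW × 45 h = 33.75 kWh
portable induction hob: Runtime = 40 min × 30 = 1200 min = 20 h
portable induction hob: 1.89 kW × 20 h = 37.8 kWh
Total energy = 96.39 kWh
Cost = 96.39 × $0.19 = $18.31

$18.31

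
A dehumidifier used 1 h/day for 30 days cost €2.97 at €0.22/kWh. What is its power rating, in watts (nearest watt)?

450 W

Energy = €2.97 ÷ €0.22/kWh = 13.5 kWh
Runtime = 1 h/day × 30 days = 30 h
Power = 13.5 kWh ÷ 30 h = 0.45 kW = 450 W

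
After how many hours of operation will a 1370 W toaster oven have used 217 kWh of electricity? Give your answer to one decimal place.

158.4 h

Hours = 217 kWh ÷ 1.37 kW = 158.4 h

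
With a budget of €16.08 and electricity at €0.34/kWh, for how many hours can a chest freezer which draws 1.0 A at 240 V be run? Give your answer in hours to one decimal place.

197.1 h

Power = 1.0 A × 240 V = 240 W = 0.24 kW
Energy available = €16.08 ÷ €0.34/kWh = 47.2941 kWh
Hours = 47.2941 kWh ÷ 0.24 kW = 197.1 h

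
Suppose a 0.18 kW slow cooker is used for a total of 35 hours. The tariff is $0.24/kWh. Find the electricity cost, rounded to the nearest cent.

Energy = 0.18 kW × 35 h = 6.3 kWh
Cost = 6.3 kWh × $0.24/kWh = $1.51

$1.51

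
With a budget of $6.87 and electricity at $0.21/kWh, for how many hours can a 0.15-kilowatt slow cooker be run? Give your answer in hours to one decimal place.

Energy available = $6.87 ÷ $0.21/kWh = 32.7143 kWh
Hours = 32.7143 kWh ÷ 0.15 kW = 218.1 h

218.1 h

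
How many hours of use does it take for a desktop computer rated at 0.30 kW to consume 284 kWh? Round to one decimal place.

Hours = 284 kWh ÷ 0.3 kW = 946.7 h

946.7 h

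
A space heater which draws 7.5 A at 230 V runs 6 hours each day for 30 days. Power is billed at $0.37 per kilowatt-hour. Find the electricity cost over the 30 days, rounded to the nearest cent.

Power = 7.5 A × 230 V = 1725 W = 1.725 kW
Runtime = 6 h/day × 30 days = 180 h
Energy = 1.725 kW × 180 h = 310.5 kWh
Cost = 310.5 kWh × $0.37/kWh = $114.89

$114.89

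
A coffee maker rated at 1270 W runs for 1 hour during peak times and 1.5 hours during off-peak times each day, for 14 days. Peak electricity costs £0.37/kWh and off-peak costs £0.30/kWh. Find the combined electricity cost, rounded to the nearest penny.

Peak energy = 1.27 kW × 1 h × 14 = 17.78 kWh
Off-peak energy = 1.27 kW × 1.5 h × 14 = 26.67 kWh
Cost = 17.78 × £0.37 + 26.67 × £0.30 = £6.5786 + £8.001 = £14.58

£14.58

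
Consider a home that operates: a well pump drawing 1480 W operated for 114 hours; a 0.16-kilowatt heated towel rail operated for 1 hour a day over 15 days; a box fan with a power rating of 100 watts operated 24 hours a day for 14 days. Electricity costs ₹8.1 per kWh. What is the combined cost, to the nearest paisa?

well pump: 1.48 kW × 114 h = 168.72 kWh
heated towel rail: Runtime = 1 h/day × 15 days = 15 h
heated towel rail: 0.16 kW × 15 h = 2.4 kWh
box fan: Runtime = 24 h × 14 = 336 h
box fan: 0.1 kW × 336 h = 33.6 kWh
Total energy = 204.72 kWh
Cost = 204.72 × ₹8.1 = ₹1658.23

₹1658.23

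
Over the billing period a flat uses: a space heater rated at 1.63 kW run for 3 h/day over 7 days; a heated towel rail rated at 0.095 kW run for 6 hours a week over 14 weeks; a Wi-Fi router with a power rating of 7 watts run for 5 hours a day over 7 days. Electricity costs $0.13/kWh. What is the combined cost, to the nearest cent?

space heater: Runtime = 3 h/day × 7 days = 21 h
space heater: 1.63 kW × 21 h = 34.23 kWh
heated towel rail: Runtime = 6 h/week × 14 weeks = 84 h
heated towel rail: 0.095 kW × 84 h = 7.98 kWh
Wi-Fi router: Runtime = 5 h/day × 7 days = 35 h
Wi-Fi router: 0.007 kW × 35 h = 0.245 kWh
Total energy = 42.455 kWh
Cost = 42.455 × $0.13 = $5.52

$5.52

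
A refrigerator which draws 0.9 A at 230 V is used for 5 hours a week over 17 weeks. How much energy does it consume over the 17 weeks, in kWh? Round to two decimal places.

17.60 kWh

Power = 0.9 A × 230 V = 207 W = 0.207 kW
Runtime = 5 h/week × 17 weeks = 85 h
Energy = 0.207 kW × 85 h = 17.595 kWh ≈ 17.60 kWh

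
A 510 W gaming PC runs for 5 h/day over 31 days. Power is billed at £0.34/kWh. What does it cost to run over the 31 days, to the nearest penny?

Runtime = 5 h/day × 31 days = 155 h
Energy = 0.51 kW × 155 h = 79.05 kWh
Cost = 79.05 kWh × £0.34/kWh = £26.88

£26.88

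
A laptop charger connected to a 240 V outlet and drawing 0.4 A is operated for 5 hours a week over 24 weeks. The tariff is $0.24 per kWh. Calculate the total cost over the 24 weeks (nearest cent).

Power = 0.4 A × 240 V = 96 W = 0.096 kW
Runtime = 5 h/week × 24 weeks = 120 h
Energy = 0.096 kW × 120 h = 11.52 kWh
Cost = 11.52 kWh × $0.24/kWh = $2.76

$2.76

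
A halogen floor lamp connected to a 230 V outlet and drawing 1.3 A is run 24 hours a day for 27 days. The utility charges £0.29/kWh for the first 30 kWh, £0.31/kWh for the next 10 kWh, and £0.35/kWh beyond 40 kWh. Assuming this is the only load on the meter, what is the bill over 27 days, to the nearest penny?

£65.61

Power = 1.3 A × 230 V = 299 W = 0.299 kW
Runtime = 24 h × 27 = 648 h
Energy = 0.299 kW × 648 h = 193.752 kWh
Tier 1 (0–30 kWh): 30 × £0.29 = £8.7
Tier 2 (30–40 kWh): 10 × £0.31 = £3.1
Above 40 kWh: 153.752 × £0.35 = £53.8132
Bill = £65.61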